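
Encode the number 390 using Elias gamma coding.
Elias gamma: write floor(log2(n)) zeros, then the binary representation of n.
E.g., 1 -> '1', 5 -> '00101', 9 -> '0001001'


num_bits = floor(log2(390)) + 1 = 9
leading_zeros = num_bits - 1 = 8
binary(390) = 110000110

Elias gamma(390) = '00000000' + '110000110' = 00000000110000110 (17 bits)


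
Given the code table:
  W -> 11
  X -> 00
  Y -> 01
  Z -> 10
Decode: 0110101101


Decoding:
01 -> Y
10 -> Z
10 -> Z
11 -> W
01 -> Y


Result: YZZWY


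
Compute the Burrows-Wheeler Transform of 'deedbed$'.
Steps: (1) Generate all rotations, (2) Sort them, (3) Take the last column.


Rotations (sorted):
  0: $deedbed -> last char: d
  1: bed$deed -> last char: d
  2: d$deedbe -> last char: e
  3: dbed$dee -> last char: e
  4: deedbed$ -> last char: $
  5: ed$deedb -> last char: b
  6: edbed$de -> last char: e
  7: eedbed$d -> last char: d


BWT = ddee$bed


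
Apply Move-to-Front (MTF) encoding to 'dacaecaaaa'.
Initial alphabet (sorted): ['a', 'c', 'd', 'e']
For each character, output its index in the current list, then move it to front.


MTF encoding:
'd': index 2 in ['a', 'c', 'd', 'e'] -> ['d', 'a', 'c', 'e']
'a': index 1 in ['d', 'a', 'c', 'e'] -> ['a', 'd', 'c', 'e']
'c': index 2 in ['a', 'd', 'c', 'e'] -> ['c', 'a', 'd', 'e']
'a': index 1 in ['c', 'a', 'd', 'e'] -> ['a', 'c', 'd', 'e']
'e': index 3 in ['a', 'c', 'd', 'e'] -> ['e', 'a', 'c', 'd']
'c': index 2 in ['e', 'a', 'c', 'd'] -> ['c', 'e', 'a', 'd']
'a': index 2 in ['c', 'e', 'a', 'd'] -> ['a', 'c', 'e', 'd']
'a': index 0 in ['a', 'c', 'e', 'd'] -> ['a', 'c', 'e', 'd']
'a': index 0 in ['a', 'c', 'e', 'd'] -> ['a', 'c', 'e', 'd']
'a': index 0 in ['a', 'c', 'e', 'd'] -> ['a', 'c', 'e', 'd']


Output: [2, 1, 2, 1, 3, 2, 2, 0, 0, 0]


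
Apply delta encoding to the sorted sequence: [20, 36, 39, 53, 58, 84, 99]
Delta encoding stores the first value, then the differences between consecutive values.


First value: 20
Deltas:
  36 - 20 = 16
  39 - 36 = 3
  53 - 39 = 14
  58 - 53 = 5
  84 - 58 = 26
  99 - 84 = 15


Delta encoded: [20, 16, 3, 14, 5, 26, 15]


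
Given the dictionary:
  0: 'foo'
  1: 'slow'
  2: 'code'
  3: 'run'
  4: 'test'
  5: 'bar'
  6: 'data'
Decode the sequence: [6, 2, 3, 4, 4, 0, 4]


Look up each index in the dictionary:
  6 -> 'data'
  2 -> 'code'
  3 -> 'run'
  4 -> 'test'
  4 -> 'test'
  0 -> 'foo'
  4 -> 'test'

Decoded: "data code run test test foo test"


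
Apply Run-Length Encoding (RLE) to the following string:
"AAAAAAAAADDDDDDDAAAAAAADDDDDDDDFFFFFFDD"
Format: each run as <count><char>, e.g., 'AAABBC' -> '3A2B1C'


Scanning runs left to right:
  i=0: run of 'A' x 9 -> '9A'
  i=9: run of 'D' x 7 -> '7D'
  i=16: run of 'A' x 7 -> '7A'
  i=23: run of 'D' x 8 -> '8D'
  i=31: run of 'F' x 6 -> '6F'
  i=37: run of 'D' x 2 -> '2D'

RLE = 9A7D7A8D6F2D


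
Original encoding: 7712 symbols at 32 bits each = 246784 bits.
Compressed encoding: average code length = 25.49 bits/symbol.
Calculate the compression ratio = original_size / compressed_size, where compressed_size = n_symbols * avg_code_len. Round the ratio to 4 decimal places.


original_size = n_symbols * orig_bits = 7712 * 32 = 246784 bits
compressed_size = n_symbols * avg_code_len = 7712 * 25.49 = 196578.88 bits
ratio = original_size / compressed_size = 246784 / 196578.88 = 1.2554

Compression ratio = 1.2554


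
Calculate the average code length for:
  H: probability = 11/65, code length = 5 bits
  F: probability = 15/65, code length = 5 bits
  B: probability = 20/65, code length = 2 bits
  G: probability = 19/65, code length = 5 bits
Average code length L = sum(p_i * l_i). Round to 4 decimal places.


Weighted contributions p_i * l_i:
  H: (11/65) * 5 = 55/65
  F: (15/65) * 5 = 75/65
  B: (20/65) * 2 = 40/65
  G: (19/65) * 5 = 95/65
Sum = (55 + 75 + 40 + 95)/65 = 265/65

L = 265/65 = 4.0769 bits/symbol


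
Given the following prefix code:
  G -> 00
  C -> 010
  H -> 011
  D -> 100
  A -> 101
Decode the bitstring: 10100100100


Decoding step by step:
Bits 101 -> A
Bits 00 -> G
Bits 100 -> D
Bits 100 -> D


Decoded message: AGDD


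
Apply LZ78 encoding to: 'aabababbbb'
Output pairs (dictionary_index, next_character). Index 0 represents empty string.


LZ78 encoding steps:
Dictionary: {0: ''}
Step 1: w='' (idx 0), next='a' -> output (0, 'a'), add 'a' as idx 1
Step 2: w='a' (idx 1), next='b' -> output (1, 'b'), add 'ab' as idx 2
Step 3: w='ab' (idx 2), next='a' -> output (2, 'a'), add 'aba' as idx 3
Step 4: w='' (idx 0), next='b' -> output (0, 'b'), add 'b' as idx 4
Step 5: w='b' (idx 4), next='b' -> output (4, 'b'), add 'bb' as idx 5
Step 6: w='b' (idx 4), end of input -> output (4, '')


Encoded: [(0, 'a'), (1, 'b'), (2, 'a'), (0, 'b'), (4, 'b'), (4, '')]


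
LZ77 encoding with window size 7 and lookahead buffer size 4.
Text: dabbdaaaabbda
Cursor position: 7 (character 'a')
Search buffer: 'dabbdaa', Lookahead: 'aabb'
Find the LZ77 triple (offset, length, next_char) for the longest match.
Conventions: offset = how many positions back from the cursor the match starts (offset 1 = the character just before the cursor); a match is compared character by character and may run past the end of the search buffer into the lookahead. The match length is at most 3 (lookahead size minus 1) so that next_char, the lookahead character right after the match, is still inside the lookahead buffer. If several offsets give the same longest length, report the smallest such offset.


Try each offset into the search buffer:
  offset=1 (pos 6, char 'a'): match length 2
  offset=2 (pos 5, char 'a'): match length 2
  offset=3 (pos 4, char 'd'): match length 0
  offset=4 (pos 3, char 'b'): match length 0
  offset=5 (pos 2, char 'b'): match length 0
  offset=6 (pos 1, char 'a'): match length 1
  offset=7 (pos 0, char 'd'): match length 0
Longest match has length 2, found at offsets 1, 2; take the smallest, offset 1.
next_char = character at position 7 + 2 = 9 -> 'b'

Best match: offset=1, length=2 (matching 'aa' starting at position 6)
LZ77 triple: (1, 2, 'b')


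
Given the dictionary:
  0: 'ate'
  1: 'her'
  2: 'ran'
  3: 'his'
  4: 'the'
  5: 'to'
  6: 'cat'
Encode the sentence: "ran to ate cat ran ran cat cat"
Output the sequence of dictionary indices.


Look up each word in the dictionary:
  'ran' -> 2
  'to' -> 5
  'ate' -> 0
  'cat' -> 6
  'ran' -> 2
  'ran' -> 2
  'cat' -> 6
  'cat' -> 6

Encoded: [2, 5, 0, 6, 2, 2, 6, 6]


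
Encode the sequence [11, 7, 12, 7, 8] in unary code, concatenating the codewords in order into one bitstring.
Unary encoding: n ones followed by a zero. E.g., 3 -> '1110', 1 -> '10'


Encode each number as n ones followed by a terminating 0:
  11 -> 111111111110 (12 bits)
  7 -> 11111110 (8 bits)
  12 -> 1111111111110 (13 bits)
  7 -> 11111110 (8 bits)
  8 -> 111111110 (9 bits)
Total length = 12 + 8 + 13 + 8 + 9 = 50 bits.

Unary([11, 7, 12, 7, 8]) = 11111111111011111110111111111111011111110111111110 (50 bits)


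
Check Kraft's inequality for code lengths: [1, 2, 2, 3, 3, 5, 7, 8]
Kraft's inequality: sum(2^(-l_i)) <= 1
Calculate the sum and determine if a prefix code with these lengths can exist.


Sum = 2^(-1) + 2^(-2) + 2^(-2) + 2^(-3) + 2^(-3) + 2^(-5) + 2^(-7) + 2^(-8)
    = 0.5 + 0.25 + 0.25 + 0.125 + 0.125 + 0.03125 + 0.0078125 + 0.00390625
    = 331/256 = 1.29296875
Since 1.29296875 > 1, Kraft's inequality is NOT satisfied.
A prefix code with these lengths CANNOT exist.

Kraft sum = 1.29296875. Not satisfied.


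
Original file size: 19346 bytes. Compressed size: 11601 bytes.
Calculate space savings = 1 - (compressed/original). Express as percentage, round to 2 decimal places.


ratio = compressed/original = 11601/19346 = 0.599659
savings = 1 - ratio = 1 - 0.599659 = 0.400341
as a percentage: 0.400341 * 100 = 40.03%

Space savings = 1 - 11601/19346 = 40.03%


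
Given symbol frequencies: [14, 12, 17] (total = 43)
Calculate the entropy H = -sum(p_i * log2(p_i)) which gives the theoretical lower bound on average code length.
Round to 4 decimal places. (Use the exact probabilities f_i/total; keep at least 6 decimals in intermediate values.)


Per-symbol terms -p_i * log2(p_i) with p_i = f_i/43:
  p = 14/43 = 0.325581: log2(p) = -1.618910, -p*log2(p) = 0.527087
  p = 12/43 = 0.279070: log2(p) = -1.841302, -p*log2(p) = 0.513852
  p = 17/43 = 0.395349: log2(p) = -1.338802, -p*log2(p) = 0.529294
H = 0.527087 + 0.513852 + 0.529294 = 1.570233

H = 1.5702 bits/symbol


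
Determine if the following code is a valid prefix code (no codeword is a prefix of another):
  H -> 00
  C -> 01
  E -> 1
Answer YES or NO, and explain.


Checking each pair (does one codeword prefix another?):
  H='00' vs C='01': no prefix
  H='00' vs E='1': no prefix
  C='01' vs H='00': no prefix
  C='01' vs E='1': no prefix
  E='1' vs H='00': no prefix
  E='1' vs C='01': no prefix
No violation found over all pairs.

YES -- this is a valid prefix code. No codeword is a prefix of any other codeword.


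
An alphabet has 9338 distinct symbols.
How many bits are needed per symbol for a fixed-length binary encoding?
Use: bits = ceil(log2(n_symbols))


log2(9338) = 13.1889
Bracket: 2^13 = 8192 < 9338 <= 2^14 = 16384
So ceil(log2(9338)) = 14

bits = ceil(log2(9338)) = ceil(13.1889) = 14 bits


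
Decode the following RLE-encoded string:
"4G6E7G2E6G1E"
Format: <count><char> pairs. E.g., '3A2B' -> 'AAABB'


Expanding each <count><char> pair:
  4G -> 'GGGG'
  6E -> 'EEEEEE'
  7G -> 'GGGGGGG'
  2E -> 'EE'
  6G -> 'GGGGGG'
  1E -> 'E'

Decoded = GGGGEEEEEEGGGGGGGEEGGGGGGE


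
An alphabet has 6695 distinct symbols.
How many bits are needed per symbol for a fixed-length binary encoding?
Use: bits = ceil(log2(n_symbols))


log2(6695) = 12.7089
Bracket: 2^12 = 4096 < 6695 <= 2^13 = 8192
So ceil(log2(6695)) = 13

bits = ceil(log2(6695)) = ceil(12.7089) = 13 bits


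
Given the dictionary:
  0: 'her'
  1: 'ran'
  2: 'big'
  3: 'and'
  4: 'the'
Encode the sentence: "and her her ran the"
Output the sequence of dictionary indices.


Look up each word in the dictionary:
  'and' -> 3
  'her' -> 0
  'her' -> 0
  'ran' -> 1
  'the' -> 4

Encoded: [3, 0, 0, 1, 4]


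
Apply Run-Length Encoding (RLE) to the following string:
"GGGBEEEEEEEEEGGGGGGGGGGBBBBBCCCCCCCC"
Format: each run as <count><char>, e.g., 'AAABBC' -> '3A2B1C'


Scanning runs left to right:
  i=0: run of 'G' x 3 -> '3G'
  i=3: run of 'B' x 1 -> '1B'
  i=4: run of 'E' x 9 -> '9E'
  i=13: run of 'G' x 10 -> '10G'
  i=23: run of 'B' x 5 -> '5B'
  i=28: run of 'C' x 8 -> '8C'

RLE = 3G1B9E10G5B8C


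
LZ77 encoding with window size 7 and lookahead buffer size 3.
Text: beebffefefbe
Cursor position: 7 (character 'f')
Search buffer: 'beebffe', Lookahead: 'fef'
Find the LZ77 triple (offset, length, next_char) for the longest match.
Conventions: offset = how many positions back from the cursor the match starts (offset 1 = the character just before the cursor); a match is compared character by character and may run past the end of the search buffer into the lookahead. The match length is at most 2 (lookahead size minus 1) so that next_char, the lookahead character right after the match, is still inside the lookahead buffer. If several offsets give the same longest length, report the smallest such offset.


Try each offset into the search buffer:
  offset=1 (pos 6, char 'e'): match length 0
  offset=2 (pos 5, char 'f'): match length 2
  offset=3 (pos 4, char 'f'): match length 1
  offset=4 (pos 3, char 'b'): match length 0
  offset=5 (pos 2, char 'e'): match length 0
  offset=6 (pos 1, char 'e'): match length 0
  offset=7 (pos 0, char 'b'): match length 0
Longest match has length 2 at offset 2.
next_char = character at position 7 + 2 = 9 -> 'f'

Best match: offset=2, length=2 (matching 'fe' starting at position 5)
LZ77 triple: (2, 2, 'f')


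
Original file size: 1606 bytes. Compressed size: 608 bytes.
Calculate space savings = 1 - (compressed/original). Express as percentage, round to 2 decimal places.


ratio = compressed/original = 608/1606 = 0.37858
savings = 1 - ratio = 1 - 0.37858 = 0.62142
as a percentage: 0.62142 * 100 = 62.14%

Space savings = 1 - 608/1606 = 62.14%


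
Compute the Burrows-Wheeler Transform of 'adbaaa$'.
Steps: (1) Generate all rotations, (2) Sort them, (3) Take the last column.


Rotations (sorted):
  0: $adbaaa -> last char: a
  1: a$adbaa -> last char: a
  2: aa$adba -> last char: a
  3: aaa$adb -> last char: b
  4: adbaaa$ -> last char: $
  5: baaa$ad -> last char: d
  6: dbaaa$a -> last char: a


BWT = aaab$da


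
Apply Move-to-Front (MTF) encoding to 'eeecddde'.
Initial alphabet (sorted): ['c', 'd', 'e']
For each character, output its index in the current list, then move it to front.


MTF encoding:
'e': index 2 in ['c', 'd', 'e'] -> ['e', 'c', 'd']
'e': index 0 in ['e', 'c', 'd'] -> ['e', 'c', 'd']
'e': index 0 in ['e', 'c', 'd'] -> ['e', 'c', 'd']
'c': index 1 in ['e', 'c', 'd'] -> ['c', 'e', 'd']
'd': index 2 in ['c', 'e', 'd'] -> ['d', 'c', 'e']
'd': index 0 in ['d', 'c', 'e'] -> ['d', 'c', 'e']
'd': index 0 in ['d', 'c', 'e'] -> ['d', 'c', 'e']
'e': index 2 in ['d', 'c', 'e'] -> ['e', 'd', 'c']


Output: [2, 0, 0, 1, 2, 0, 0, 2]


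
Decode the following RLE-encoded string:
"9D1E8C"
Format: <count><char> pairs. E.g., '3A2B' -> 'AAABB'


Expanding each <count><char> pair:
  9D -> 'DDDDDDDDD'
  1E -> 'E'
  8C -> 'CCCCCCCC'

Decoded = DDDDDDDDDECCCCCCCC


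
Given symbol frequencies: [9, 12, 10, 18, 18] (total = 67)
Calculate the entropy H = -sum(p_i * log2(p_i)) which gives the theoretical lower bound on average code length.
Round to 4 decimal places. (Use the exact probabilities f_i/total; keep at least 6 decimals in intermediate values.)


Per-symbol terms -p_i * log2(p_i) with p_i = f_i/67:
  p = 9/67 = 0.134328: log2(p) = -2.896164, -p*log2(p) = 0.389037
  p = 12/67 = 0.179104: log2(p) = -2.481127, -p*log2(p) = 0.444381
  p = 10/67 = 0.149254: log2(p) = -2.744161, -p*log2(p) = 0.409576
  p = 18/67 = 0.268657: log2(p) = -1.896164, -p*log2(p) = 0.509417
  p = 18/67 = 0.268657: log2(p) = -1.896164, -p*log2(p) = 0.509417
H = 0.389037 + 0.444381 + 0.409576 + 0.509417 + 0.509417 = 2.261828

H = 2.2618 bits/symbol


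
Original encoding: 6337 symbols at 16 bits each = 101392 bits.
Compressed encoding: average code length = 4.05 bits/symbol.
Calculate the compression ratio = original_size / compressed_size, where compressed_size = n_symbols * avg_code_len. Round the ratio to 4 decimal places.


original_size = n_symbols * orig_bits = 6337 * 16 = 101392 bits
compressed_size = n_symbols * avg_code_len = 6337 * 4.05 = 25664.85 bits
ratio = original_size / compressed_size = 101392 / 25664.85 = 3.9506

Compression ratio = 3.9506


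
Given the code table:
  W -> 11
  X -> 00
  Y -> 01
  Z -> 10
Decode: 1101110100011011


Decoding:
11 -> W
01 -> Y
11 -> W
01 -> Y
00 -> X
01 -> Y
10 -> Z
11 -> W


Result: WYWYXYZW


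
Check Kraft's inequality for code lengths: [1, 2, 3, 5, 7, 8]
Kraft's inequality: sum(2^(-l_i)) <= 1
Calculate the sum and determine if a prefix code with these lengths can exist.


Sum = 2^(-1) + 2^(-2) + 2^(-3) + 2^(-5) + 2^(-7) + 2^(-8)
    = 0.5 + 0.25 + 0.125 + 0.03125 + 0.0078125 + 0.00390625
    = 235/256 = 0.91796875
Since 0.91796875 <= 1, Kraft's inequality IS satisfied.
A prefix code with these lengths CAN exist.

Kraft sum = 0.91796875. Satisfied.


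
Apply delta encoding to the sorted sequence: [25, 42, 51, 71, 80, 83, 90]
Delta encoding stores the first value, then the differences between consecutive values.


First value: 25
Deltas:
  42 - 25 = 17
  51 - 42 = 9
  71 - 51 = 20
  80 - 71 = 9
  83 - 80 = 3
  90 - 83 = 7


Delta encoded: [25, 17, 9, 20, 9, 3, 7]


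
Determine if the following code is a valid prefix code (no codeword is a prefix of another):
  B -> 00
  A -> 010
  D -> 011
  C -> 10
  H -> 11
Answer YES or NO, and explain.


Checking each pair (does one codeword prefix another?):
  B='00' vs A='010': no prefix
  B='00' vs D='011': no prefix
  B='00' vs C='10': no prefix
  B='00' vs H='11': no prefix
  A='010' vs B='00': no prefix
  A='010' vs D='011': no prefix
  A='010' vs C='10': no prefix
  A='010' vs H='11': no prefix
  D='011' vs B='00': no prefix
  D='011' vs A='010': no prefix
  D='011' vs C='10': no prefix
  D='011' vs H='11': no prefix
  C='10' vs B='00': no prefix
  C='10' vs A='010': no prefix
  C='10' vs D='011': no prefix
  C='10' vs H='11': no prefix
  H='11' vs B='00': no prefix
  H='11' vs A='010': no prefix
  H='11' vs D='011': no prefix
  H='11' vs C='10': no prefix
No violation found over all pairs.

YES -- this is a valid prefix code. No codeword is a prefix of any other codeword.


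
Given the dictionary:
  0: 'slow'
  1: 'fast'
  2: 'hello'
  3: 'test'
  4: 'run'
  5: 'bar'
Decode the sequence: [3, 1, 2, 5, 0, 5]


Look up each index in the dictionary:
  3 -> 'test'
  1 -> 'fast'
  2 -> 'hello'
  5 -> 'bar'
  0 -> 'slow'
  5 -> 'bar'

Decoded: "test fast hello bar slow bar"


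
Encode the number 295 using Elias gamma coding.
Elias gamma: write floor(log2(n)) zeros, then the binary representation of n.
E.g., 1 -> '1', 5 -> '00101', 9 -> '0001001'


num_bits = floor(log2(295)) + 1 = 9
leading_zeros = num_bits - 1 = 8
binary(295) = 100100111

Elias gamma(295) = '00000000' + '100100111' = 00000000100100111 (17 bits)


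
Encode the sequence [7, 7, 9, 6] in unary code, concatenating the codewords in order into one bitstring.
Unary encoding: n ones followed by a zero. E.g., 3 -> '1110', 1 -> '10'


Encode each number as n ones followed by a terminating 0:
  7 -> 11111110 (8 bits)
  7 -> 11111110 (8 bits)
  9 -> 1111111110 (10 bits)
  6 -> 1111110 (7 bits)
Total length = 8 + 8 + 10 + 7 = 33 bits.

Unary([7, 7, 9, 6]) = 111111101111111011111111101111110 (33 bits)


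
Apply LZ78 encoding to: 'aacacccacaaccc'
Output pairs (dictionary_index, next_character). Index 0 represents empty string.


LZ78 encoding steps:
Dictionary: {0: ''}
Step 1: w='' (idx 0), next='a' -> output (0, 'a'), add 'a' as idx 1
Step 2: w='a' (idx 1), next='c' -> output (1, 'c'), add 'ac' as idx 2
Step 3: w='ac' (idx 2), next='c' -> output (2, 'c'), add 'acc' as idx 3
Step 4: w='' (idx 0), next='c' -> output (0, 'c'), add 'c' as idx 4
Step 5: w='ac' (idx 2), next='a' -> output (2, 'a'), add 'aca' as idx 5
Step 6: w='acc' (idx 3), next='c' -> output (3, 'c'), add 'accc' as idx 6


Encoded: [(0, 'a'), (1, 'c'), (2, 'c'), (0, 'c'), (2, 'a'), (3, 'c')]


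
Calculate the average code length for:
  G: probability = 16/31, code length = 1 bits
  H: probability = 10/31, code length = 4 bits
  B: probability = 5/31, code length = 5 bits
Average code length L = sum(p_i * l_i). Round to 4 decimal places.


Weighted contributions p_i * l_i:
  G: (16/31) * 1 = 16/31
  H: (10/31) * 4 = 40/31
  B: (5/31) * 5 = 25/31
Sum = (16 + 40 + 25)/31 = 81/31

L = 81/31 = 2.6129 bits/symbol


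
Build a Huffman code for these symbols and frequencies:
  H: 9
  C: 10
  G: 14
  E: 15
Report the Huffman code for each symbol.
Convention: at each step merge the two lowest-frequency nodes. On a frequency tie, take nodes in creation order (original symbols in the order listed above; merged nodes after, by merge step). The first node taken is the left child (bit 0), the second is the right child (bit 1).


Huffman tree construction:
Step 1: Merge H(9) + C(10) = 19
Step 2: Merge G(14) + E(15) = 29
Step 3: Merge (H+C)(19) + (G+E)(29) = 48
Read each symbol's code off the tree from the root (left child = 0, right child = 1).

Codes:
  H: 00 (length 2)
  C: 01 (length 2)
  G: 10 (length 2)
  E: 11 (length 2)
Average code length: 96/48 = 2.0000 bits/symbol


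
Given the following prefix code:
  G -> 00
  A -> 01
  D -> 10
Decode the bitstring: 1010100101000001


Decoding step by step:
Bits 10 -> D
Bits 10 -> D
Bits 10 -> D
Bits 01 -> A
Bits 01 -> A
Bits 00 -> G
Bits 00 -> G
Bits 01 -> A


Decoded message: DDDAAGGA


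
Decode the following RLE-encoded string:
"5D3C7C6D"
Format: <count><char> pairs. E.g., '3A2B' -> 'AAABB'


Expanding each <count><char> pair:
  5D -> 'DDDDD'
  3C -> 'CCC'
  7C -> 'CCCCCCC'
  6D -> 'DDDDDD'

Decoded = DDDDDCCCCCCCCCCDDDDDD


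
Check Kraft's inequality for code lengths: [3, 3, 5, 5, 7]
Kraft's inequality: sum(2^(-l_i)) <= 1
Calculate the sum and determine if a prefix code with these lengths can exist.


Sum = 2^(-3) + 2^(-3) + 2^(-5) + 2^(-5) + 2^(-7)
    = 0.125 + 0.125 + 0.03125 + 0.03125 + 0.0078125
    = 41/128 = 0.3203125
Since 0.3203125 <= 1, Kraft's inequality IS satisfied.
A prefix code with these lengths CAN exist.

Kraft sum = 0.3203125. Satisfied.


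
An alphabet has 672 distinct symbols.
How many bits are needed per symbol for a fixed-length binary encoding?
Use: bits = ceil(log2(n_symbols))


log2(672) = 9.3923
Bracket: 2^9 = 512 < 672 <= 2^10 = 1024
So ceil(log2(672)) = 10

bits = ceil(log2(672)) = ceil(9.3923) = 10 bits


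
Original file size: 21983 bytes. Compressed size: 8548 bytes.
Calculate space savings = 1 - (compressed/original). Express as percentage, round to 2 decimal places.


ratio = compressed/original = 8548/21983 = 0.388846
savings = 1 - ratio = 1 - 0.388846 = 0.611154
as a percentage: 0.611154 * 100 = 61.12%

Space savings = 1 - 8548/21983 = 61.12%


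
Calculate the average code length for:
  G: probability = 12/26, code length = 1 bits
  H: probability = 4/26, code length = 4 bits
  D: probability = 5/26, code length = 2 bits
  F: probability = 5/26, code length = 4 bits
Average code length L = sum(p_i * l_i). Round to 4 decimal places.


Weighted contributions p_i * l_i:
  G: (12/26) * 1 = 12/26
  H: (4/26) * 4 = 16/26
  D: (5/26) * 2 = 10/26
  F: (5/26) * 4 = 20/26
Sum = (12 + 16 + 10 + 20)/26 = 58/26

L = 58/26 = 2.2308 bits/symbol


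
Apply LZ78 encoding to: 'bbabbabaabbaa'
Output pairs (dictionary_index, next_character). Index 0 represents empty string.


LZ78 encoding steps:
Dictionary: {0: ''}
Step 1: w='' (idx 0), next='b' -> output (0, 'b'), add 'b' as idx 1
Step 2: w='b' (idx 1), next='a' -> output (1, 'a'), add 'ba' as idx 2
Step 3: w='b' (idx 1), next='b' -> output (1, 'b'), add 'bb' as idx 3
Step 4: w='' (idx 0), next='a' -> output (0, 'a'), add 'a' as idx 4
Step 5: w='ba' (idx 2), next='a' -> output (2, 'a'), add 'baa' as idx 5
Step 6: w='bb' (idx 3), next='a' -> output (3, 'a'), add 'bba' as idx 6
Step 7: w='a' (idx 4), end of input -> output (4, '')


Encoded: [(0, 'b'), (1, 'a'), (1, 'b'), (0, 'a'), (2, 'a'), (3, 'a'), (4, '')]


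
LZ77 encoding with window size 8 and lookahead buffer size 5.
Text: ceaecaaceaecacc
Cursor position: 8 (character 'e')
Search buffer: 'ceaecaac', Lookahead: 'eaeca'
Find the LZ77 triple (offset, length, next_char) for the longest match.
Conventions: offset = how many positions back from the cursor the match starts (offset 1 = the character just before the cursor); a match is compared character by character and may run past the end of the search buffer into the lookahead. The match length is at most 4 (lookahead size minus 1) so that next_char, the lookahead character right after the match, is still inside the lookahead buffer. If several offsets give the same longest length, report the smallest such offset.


Try each offset into the search buffer:
  offset=1 (pos 7, char 'c'): match length 0
  offset=2 (pos 6, char 'a'): match length 0
  offset=3 (pos 5, char 'a'): match length 0
  offset=4 (pos 4, char 'c'): match length 0
  offset=5 (pos 3, char 'e'): match length 1
  offset=6 (pos 2, char 'a'): match length 0
  offset=7 (pos 1, char 'e'): match length 4
  offset=8 (pos 0, char 'c'): match length 0
Longest match has length 4 at offset 7.
next_char = character at position 8 + 4 = 12 -> 'a'

Best match: offset=7, length=4 (matching 'eaec' starting at position 1)
LZ77 triple: (7, 4, 'a')


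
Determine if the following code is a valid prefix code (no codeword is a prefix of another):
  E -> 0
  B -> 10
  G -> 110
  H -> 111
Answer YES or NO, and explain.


Checking each pair (does one codeword prefix another?):
  E='0' vs B='10': no prefix
  E='0' vs G='110': no prefix
  E='0' vs H='111': no prefix
  B='10' vs E='0': no prefix
  B='10' vs G='110': no prefix
  B='10' vs H='111': no prefix
  G='110' vs E='0': no prefix
  G='110' vs B='10': no prefix
  G='110' vs H='111': no prefix
  H='111' vs E='0': no prefix
  H='111' vs B='10': no prefix
  H='111' vs G='110': no prefix
No violation found over all pairs.

YES -- this is a valid prefix code. No codeword is a prefix of any other codeword.


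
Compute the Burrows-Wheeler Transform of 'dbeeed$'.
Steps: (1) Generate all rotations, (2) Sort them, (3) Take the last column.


Rotations (sorted):
  0: $dbeeed -> last char: d
  1: beeed$d -> last char: d
  2: d$dbeee -> last char: e
  3: dbeeed$ -> last char: $
  4: ed$dbee -> last char: e
  5: eed$dbe -> last char: e
  6: eeed$db -> last char: b


BWT = dde$eeb


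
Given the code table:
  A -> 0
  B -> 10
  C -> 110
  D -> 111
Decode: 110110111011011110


Decoding:
110 -> C
110 -> C
111 -> D
0 -> A
110 -> C
111 -> D
10 -> B


Result: CCDACDB


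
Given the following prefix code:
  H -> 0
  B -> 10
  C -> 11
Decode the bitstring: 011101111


Decoding step by step:
Bits 0 -> H
Bits 11 -> C
Bits 10 -> B
Bits 11 -> C
Bits 11 -> C


Decoded message: HCBCC


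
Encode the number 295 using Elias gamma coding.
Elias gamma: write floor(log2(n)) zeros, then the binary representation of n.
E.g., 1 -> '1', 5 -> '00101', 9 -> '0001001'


num_bits = floor(log2(295)) + 1 = 9
leading_zeros = num_bits - 1 = 8
binary(295) = 100100111

Elias gamma(295) = '00000000' + '100100111' = 00000000100100111 (17 bits)


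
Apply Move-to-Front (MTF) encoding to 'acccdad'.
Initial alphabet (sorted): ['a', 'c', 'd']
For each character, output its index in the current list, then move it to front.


MTF encoding:
'a': index 0 in ['a', 'c', 'd'] -> ['a', 'c', 'd']
'c': index 1 in ['a', 'c', 'd'] -> ['c', 'a', 'd']
'c': index 0 in ['c', 'a', 'd'] -> ['c', 'a', 'd']
'c': index 0 in ['c', 'a', 'd'] -> ['c', 'a', 'd']
'd': index 2 in ['c', 'a', 'd'] -> ['d', 'c', 'a']
'a': index 2 in ['d', 'c', 'a'] -> ['a', 'd', 'c']
'd': index 1 in ['a', 'd', 'c'] -> ['d', 'a', 'c']


Output: [0, 1, 0, 0, 2, 2, 1]


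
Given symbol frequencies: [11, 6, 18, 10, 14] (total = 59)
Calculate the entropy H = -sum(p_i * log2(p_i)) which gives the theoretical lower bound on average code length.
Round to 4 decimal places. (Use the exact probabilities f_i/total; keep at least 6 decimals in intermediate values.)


Per-symbol terms -p_i * log2(p_i) with p_i = f_i/59:
  p = 11/59 = 0.186441: log2(p) = -2.423211, -p*log2(p) = 0.451785
  p = 6/59 = 0.101695: log2(p) = -3.297681, -p*log2(p) = 0.335357
  p = 18/59 = 0.305085: log2(p) = -1.712718, -p*log2(p) = 0.522524
  p = 10/59 = 0.169492: log2(p) = -2.560715, -p*log2(p) = 0.434019
  p = 14/59 = 0.237288: log2(p) = -2.075288, -p*log2(p) = 0.492441
H = 0.451785 + 0.335357 + 0.522524 + 0.434019 + 0.492441 = 2.236126

H = 2.2361 bits/symbol


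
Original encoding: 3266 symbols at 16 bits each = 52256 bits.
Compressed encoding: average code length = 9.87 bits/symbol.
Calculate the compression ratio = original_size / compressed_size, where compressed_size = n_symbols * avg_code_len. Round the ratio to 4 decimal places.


original_size = n_symbols * orig_bits = 3266 * 16 = 52256 bits
compressed_size = n_symbols * avg_code_len = 3266 * 9.87 = 32235.42 bits
ratio = original_size / compressed_size = 52256 / 32235.42 = 1.6211

Compression ratio = 1.6211


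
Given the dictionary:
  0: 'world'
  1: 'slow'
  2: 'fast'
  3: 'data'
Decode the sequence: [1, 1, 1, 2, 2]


Look up each index in the dictionary:
  1 -> 'slow'
  1 -> 'slow'
  1 -> 'slow'
  2 -> 'fast'
  2 -> 'fast'

Decoded: "slow slow slow fast fast"


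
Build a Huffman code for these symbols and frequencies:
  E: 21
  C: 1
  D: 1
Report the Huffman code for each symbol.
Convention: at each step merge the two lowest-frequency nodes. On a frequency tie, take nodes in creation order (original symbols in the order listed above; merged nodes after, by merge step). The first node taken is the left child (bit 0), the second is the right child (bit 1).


Huffman tree construction:
Step 1: Merge C(1) + D(1) = 2
Step 2: Merge (C+D)(2) + E(21) = 23
Read each symbol's code off the tree from the root (left child = 0, right child = 1).

Codes:
  E: 1 (length 1)
  C: 00 (length 2)
  D: 01 (length 2)
Average code length: 25/23 = 1.0870 bits/symbol


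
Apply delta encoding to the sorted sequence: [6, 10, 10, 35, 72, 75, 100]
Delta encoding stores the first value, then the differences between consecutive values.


First value: 6
Deltas:
  10 - 6 = 4
  10 - 10 = 0
  35 - 10 = 25
  72 - 35 = 37
  75 - 72 = 3
  100 - 75 = 25


Delta encoded: [6, 4, 0, 25, 37, 3, 25]


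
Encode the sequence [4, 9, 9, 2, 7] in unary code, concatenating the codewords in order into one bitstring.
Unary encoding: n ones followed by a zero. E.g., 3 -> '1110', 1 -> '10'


Encode each number as n ones followed by a terminating 0:
  4 -> 11110 (5 bits)
  9 -> 1111111110 (10 bits)
  9 -> 1111111110 (10 bits)
  2 -> 110 (3 bits)
  7 -> 11111110 (8 bits)
Total length = 5 + 10 + 10 + 3 + 8 = 36 bits.

Unary([4, 9, 9, 2, 7]) = 111101111111110111111111011011111110 (36 bits)


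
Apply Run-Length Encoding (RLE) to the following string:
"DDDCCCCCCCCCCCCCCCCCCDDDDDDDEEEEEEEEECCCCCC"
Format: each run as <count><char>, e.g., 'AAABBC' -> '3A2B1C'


Scanning runs left to right:
  i=0: run of 'D' x 3 -> '3D'
  i=3: run of 'C' x 18 -> '18C'
  i=21: run of 'D' x 7 -> '7D'
  i=28: run of 'E' x 9 -> '9E'
  i=37: run of 'C' x 6 -> '6C'

RLE = 3D18C7D9E6C


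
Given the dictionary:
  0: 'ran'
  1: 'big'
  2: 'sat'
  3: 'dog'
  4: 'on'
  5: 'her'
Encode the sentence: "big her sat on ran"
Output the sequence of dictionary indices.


Look up each word in the dictionary:
  'big' -> 1
  'her' -> 5
  'sat' -> 2
  'on' -> 4
  'ran' -> 0

Encoded: [1, 5, 2, 4, 0]


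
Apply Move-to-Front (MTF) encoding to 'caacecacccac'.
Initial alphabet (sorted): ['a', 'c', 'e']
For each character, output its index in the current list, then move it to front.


MTF encoding:
'c': index 1 in ['a', 'c', 'e'] -> ['c', 'a', 'e']
'a': index 1 in ['c', 'a', 'e'] -> ['a', 'c', 'e']
'a': index 0 in ['a', 'c', 'e'] -> ['a', 'c', 'e']
'c': index 1 in ['a', 'c', 'e'] -> ['c', 'a', 'e']
'e': index 2 in ['c', 'a', 'e'] -> ['e', 'c', 'a']
'c': index 1 in ['e', 'c', 'a'] -> ['c', 'e', 'a']
'a': index 2 in ['c', 'e', 'a'] -> ['a', 'c', 'e']
'c': index 1 in ['a', 'c', 'e'] -> ['c', 'a', 'e']
'c': index 0 in ['c', 'a', 'e'] -> ['c', 'a', 'e']
'c': index 0 in ['c', 'a', 'e'] -> ['c', 'a', 'e']
'a': index 1 in ['c', 'a', 'e'] -> ['a', 'c', 'e']
'c': index 1 in ['a', 'c', 'e'] -> ['c', 'a', 'e']


Output: [1, 1, 0, 1, 2, 1, 2, 1, 0, 0, 1, 1]


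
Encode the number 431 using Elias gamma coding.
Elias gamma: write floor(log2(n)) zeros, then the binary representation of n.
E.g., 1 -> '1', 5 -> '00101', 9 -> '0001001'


num_bits = floor(log2(431)) + 1 = 9
leading_zeros = num_bits - 1 = 8
binary(431) = 110101111

Elias gamma(431) = '00000000' + '110101111' = 00000000110101111 (17 bits)


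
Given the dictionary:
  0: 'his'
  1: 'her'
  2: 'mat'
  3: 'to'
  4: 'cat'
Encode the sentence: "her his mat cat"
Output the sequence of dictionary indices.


Look up each word in the dictionary:
  'her' -> 1
  'his' -> 0
  'mat' -> 2
  'cat' -> 4

Encoded: [1, 0, 2, 4]


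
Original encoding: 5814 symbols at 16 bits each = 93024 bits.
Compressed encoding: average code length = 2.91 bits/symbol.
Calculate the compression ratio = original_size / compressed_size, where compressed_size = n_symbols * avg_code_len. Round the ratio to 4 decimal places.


original_size = n_symbols * orig_bits = 5814 * 16 = 93024 bits
compressed_size = n_symbols * avg_code_len = 5814 * 2.91 = 16918.74 bits
ratio = original_size / compressed_size = 93024 / 16918.74 = 5.4983

Compression ratio = 5.4983


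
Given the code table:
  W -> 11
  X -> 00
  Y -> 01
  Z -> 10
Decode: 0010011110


Decoding:
00 -> X
10 -> Z
01 -> Y
11 -> W
10 -> Z


Result: XZYWZ


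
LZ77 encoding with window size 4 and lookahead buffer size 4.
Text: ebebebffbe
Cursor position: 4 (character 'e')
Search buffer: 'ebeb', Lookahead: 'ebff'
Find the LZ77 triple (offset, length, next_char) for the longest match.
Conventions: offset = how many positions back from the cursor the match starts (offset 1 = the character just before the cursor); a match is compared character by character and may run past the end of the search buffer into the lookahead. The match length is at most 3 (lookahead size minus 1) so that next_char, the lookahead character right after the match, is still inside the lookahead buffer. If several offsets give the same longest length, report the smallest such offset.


Try each offset into the search buffer:
  offset=1 (pos 3, char 'b'): match length 0
  offset=2 (pos 2, char 'e'): match length 2
  offset=3 (pos 1, char 'b'): match length 0
  offset=4 (pos 0, char 'e'): match length 2
Longest match has length 2, found at offsets 2, 4; take the smallest, offset 2.
next_char = character at position 4 + 2 = 6 -> 'f'

Best match: offset=2, length=2 (matching 'eb' starting at position 2)
LZ77 triple: (2, 2, 'f')


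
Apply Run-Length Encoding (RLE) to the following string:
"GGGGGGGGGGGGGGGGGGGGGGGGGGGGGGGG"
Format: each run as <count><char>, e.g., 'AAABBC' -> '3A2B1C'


Scanning runs left to right:
  i=0: run of 'G' x 32 -> '32G'

RLE = 32G


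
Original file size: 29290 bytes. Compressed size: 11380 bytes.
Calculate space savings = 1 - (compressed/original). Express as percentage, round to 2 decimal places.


ratio = compressed/original = 11380/29290 = 0.388529
savings = 1 - ratio = 1 - 0.388529 = 0.611471
as a percentage: 0.611471 * 100 = 61.15%

Space savings = 1 - 11380/29290 = 61.15%


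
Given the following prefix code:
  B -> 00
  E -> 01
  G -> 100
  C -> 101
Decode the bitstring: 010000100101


Decoding step by step:
Bits 01 -> E
Bits 00 -> B
Bits 00 -> B
Bits 100 -> G
Bits 101 -> C


Decoded message: EBBGC


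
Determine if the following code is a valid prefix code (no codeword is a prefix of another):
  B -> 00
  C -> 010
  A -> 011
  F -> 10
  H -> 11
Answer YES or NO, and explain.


Checking each pair (does one codeword prefix another?):
  B='00' vs C='010': no prefix
  B='00' vs A='011': no prefix
  B='00' vs F='10': no prefix
  B='00' vs H='11': no prefix
  C='010' vs B='00': no prefix
  C='010' vs A='011': no prefix
  C='010' vs F='10': no prefix
  C='010' vs H='11': no prefix
  A='011' vs B='00': no prefix
  A='011' vs C='010': no prefix
  A='011' vs F='10': no prefix
  A='011' vs H='11': no prefix
  F='10' vs B='00': no prefix
  F='10' vs C='010': no prefix
  F='10' vs A='011': no prefix
  F='10' vs H='11': no prefix
  H='11' vs B='00': no prefix
  H='11' vs C='010': no prefix
  H='11' vs A='011': no prefix
  H='11' vs F='10': no prefix
No violation found over all pairs.

YES -- this is a valid prefix code. No codeword is a prefix of any other codeword.


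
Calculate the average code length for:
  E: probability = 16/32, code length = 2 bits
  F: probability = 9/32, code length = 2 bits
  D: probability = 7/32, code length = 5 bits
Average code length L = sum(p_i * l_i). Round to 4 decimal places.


Weighted contributions p_i * l_i:
  E: (16/32) * 2 = 32/32
  F: (9/32) * 2 = 18/32
  D: (7/32) * 5 = 35/32
Sum = (32 + 18 + 35)/32 = 85/32

L = 85/32 = 2.6563 bits/symbol


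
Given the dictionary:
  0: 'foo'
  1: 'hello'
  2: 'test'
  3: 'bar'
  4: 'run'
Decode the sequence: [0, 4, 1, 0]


Look up each index in the dictionary:
  0 -> 'foo'
  4 -> 'run'
  1 -> 'hello'
  0 -> 'foo'

Decoded: "foo run hello foo"


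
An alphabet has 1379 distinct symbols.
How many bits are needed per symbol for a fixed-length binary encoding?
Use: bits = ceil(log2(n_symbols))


log2(1379) = 10.4294
Bracket: 2^10 = 1024 < 1379 <= 2^11 = 2048
So ceil(log2(1379)) = 11

bits = ceil(log2(1379)) = ceil(10.4294) = 11 bits


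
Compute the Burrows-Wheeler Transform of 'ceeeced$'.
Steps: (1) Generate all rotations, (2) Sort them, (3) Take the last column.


Rotations (sorted):
  0: $ceeeced -> last char: d
  1: ced$ceee -> last char: e
  2: ceeeced$ -> last char: $
  3: d$ceeece -> last char: e
  4: eced$cee -> last char: e
  5: ed$ceeec -> last char: c
  6: eeced$ce -> last char: e
  7: eeeced$c -> last char: c


BWT = de$eecec


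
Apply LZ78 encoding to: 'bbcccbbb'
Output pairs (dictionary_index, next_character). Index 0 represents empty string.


LZ78 encoding steps:
Dictionary: {0: ''}
Step 1: w='' (idx 0), next='b' -> output (0, 'b'), add 'b' as idx 1
Step 2: w='b' (idx 1), next='c' -> output (1, 'c'), add 'bc' as idx 2
Step 3: w='' (idx 0), next='c' -> output (0, 'c'), add 'c' as idx 3
Step 4: w='c' (idx 3), next='b' -> output (3, 'b'), add 'cb' as idx 4
Step 5: w='b' (idx 1), next='b' -> output (1, 'b'), add 'bb' as idx 5


Encoded: [(0, 'b'), (1, 'c'), (0, 'c'), (3, 'b'), (1, 'b')]


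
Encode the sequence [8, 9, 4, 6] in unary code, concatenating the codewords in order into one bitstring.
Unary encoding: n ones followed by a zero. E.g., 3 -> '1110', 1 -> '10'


Encode each number as n ones followed by a terminating 0:
  8 -> 111111110 (9 bits)
  9 -> 1111111110 (10 bits)
  4 -> 11110 (5 bits)
  6 -> 1111110 (7 bits)
Total length = 9 + 10 + 5 + 7 = 31 bits.

Unary([8, 9, 4, 6]) = 1111111101111111110111101111110 (31 bits)


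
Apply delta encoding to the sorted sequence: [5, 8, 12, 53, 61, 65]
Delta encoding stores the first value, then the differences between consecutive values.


First value: 5
Deltas:
  8 - 5 = 3
  12 - 8 = 4
  53 - 12 = 41
  61 - 53 = 8
  65 - 61 = 4


Delta encoded: [5, 3, 4, 41, 8, 4]


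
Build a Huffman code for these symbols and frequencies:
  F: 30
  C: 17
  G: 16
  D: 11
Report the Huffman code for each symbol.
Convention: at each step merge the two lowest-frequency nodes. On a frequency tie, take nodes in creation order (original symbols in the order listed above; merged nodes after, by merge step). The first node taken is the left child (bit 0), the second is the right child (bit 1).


Huffman tree construction:
Step 1: Merge D(11) + G(16) = 27
Step 2: Merge C(17) + (D+G)(27) = 44
Step 3: Merge F(30) + (C+(D+G))(44) = 74
Read each symbol's code off the tree from the root (left child = 0, right child = 1).

Codes:
  F: 0 (length 1)
  C: 10 (length 2)
  G: 111 (length 3)
  D: 110 (length 3)
Average code length: 145/74 = 1.9595 bits/symbol


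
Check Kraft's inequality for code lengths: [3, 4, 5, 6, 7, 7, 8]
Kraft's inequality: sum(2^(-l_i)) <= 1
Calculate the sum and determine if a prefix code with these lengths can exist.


Sum = 2^(-3) + 2^(-4) + 2^(-5) + 2^(-6) + 2^(-7) + 2^(-7) + 2^(-8)
    = 0.125 + 0.0625 + 0.03125 + 0.015625 + 0.0078125 + 0.0078125 + 0.00390625
    = 65/256 = 0.25390625
Since 0.25390625 <= 1, Kraft's inequality IS satisfied.
A prefix code with these lengths CAN exist.

Kraft sum = 0.25390625. Satisfied.


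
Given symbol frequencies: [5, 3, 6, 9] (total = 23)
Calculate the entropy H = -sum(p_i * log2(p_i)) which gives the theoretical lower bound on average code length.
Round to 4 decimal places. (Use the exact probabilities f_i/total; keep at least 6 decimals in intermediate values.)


Per-symbol terms -p_i * log2(p_i) with p_i = f_i/23:
  p = 5/23 = 0.217391: log2(p) = -2.201634, -p*log2(p) = 0.478616
  p = 3/23 = 0.130435: log2(p) = -2.938599, -p*log2(p) = 0.383296
  p = 6/23 = 0.260870: log2(p) = -1.938599, -p*log2(p) = 0.505722
  p = 9/23 = 0.391304: log2(p) = -1.353637, -p*log2(p) = 0.529684
H = 0.478616 + 0.383296 + 0.505722 + 0.529684 = 1.897318

H = 1.8973 bits/symbol


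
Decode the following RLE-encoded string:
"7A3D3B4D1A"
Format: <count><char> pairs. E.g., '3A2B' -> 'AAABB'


Expanding each <count><char> pair:
  7A -> 'AAAAAAA'
  3D -> 'DDD'
  3B -> 'BBB'
  4D -> 'DDDD'
  1A -> 'A'

Decoded = AAAAAAADDDBBBDDDDA


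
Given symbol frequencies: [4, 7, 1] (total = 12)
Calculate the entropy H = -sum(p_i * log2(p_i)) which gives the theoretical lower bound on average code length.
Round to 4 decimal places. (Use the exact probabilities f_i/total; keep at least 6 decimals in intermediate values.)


Per-symbol terms -p_i * log2(p_i) with p_i = f_i/12:
  p = 4/12 = 0.333333: log2(p) = -1.584963, -p*log2(p) = 0.528321
  p = 7/12 = 0.583333: log2(p) = -0.777608, -p*log2(p) = 0.453604
  p = 1/12 = 0.083333: log2(p) = -3.584963, -p*log2(p) = 0.298747
H = 0.528321 + 0.453604 + 0.298747 = 1.280672

H = 1.2807 bits/symbol
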